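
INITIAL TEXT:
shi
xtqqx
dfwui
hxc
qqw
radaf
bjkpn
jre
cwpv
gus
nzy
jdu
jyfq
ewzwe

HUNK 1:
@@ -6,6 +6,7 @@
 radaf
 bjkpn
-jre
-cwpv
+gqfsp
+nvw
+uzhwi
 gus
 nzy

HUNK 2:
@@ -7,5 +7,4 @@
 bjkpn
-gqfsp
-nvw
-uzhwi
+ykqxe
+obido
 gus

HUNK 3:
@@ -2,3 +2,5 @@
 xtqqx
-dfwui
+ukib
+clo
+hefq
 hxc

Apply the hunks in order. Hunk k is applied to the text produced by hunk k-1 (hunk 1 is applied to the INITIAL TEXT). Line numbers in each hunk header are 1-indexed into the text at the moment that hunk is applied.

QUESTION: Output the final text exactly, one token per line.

Hunk 1: at line 6 remove [jre,cwpv] add [gqfsp,nvw,uzhwi] -> 15 lines: shi xtqqx dfwui hxc qqw radaf bjkpn gqfsp nvw uzhwi gus nzy jdu jyfq ewzwe
Hunk 2: at line 7 remove [gqfsp,nvw,uzhwi] add [ykqxe,obido] -> 14 lines: shi xtqqx dfwui hxc qqw radaf bjkpn ykqxe obido gus nzy jdu jyfq ewzwe
Hunk 3: at line 2 remove [dfwui] add [ukib,clo,hefq] -> 16 lines: shi xtqqx ukib clo hefq hxc qqw radaf bjkpn ykqxe obido gus nzy jdu jyfq ewzwe

Answer: shi
xtqqx
ukib
clo
hefq
hxc
qqw
radaf
bjkpn
ykqxe
obido
gus
nzy
jdu
jyfq
ewzwe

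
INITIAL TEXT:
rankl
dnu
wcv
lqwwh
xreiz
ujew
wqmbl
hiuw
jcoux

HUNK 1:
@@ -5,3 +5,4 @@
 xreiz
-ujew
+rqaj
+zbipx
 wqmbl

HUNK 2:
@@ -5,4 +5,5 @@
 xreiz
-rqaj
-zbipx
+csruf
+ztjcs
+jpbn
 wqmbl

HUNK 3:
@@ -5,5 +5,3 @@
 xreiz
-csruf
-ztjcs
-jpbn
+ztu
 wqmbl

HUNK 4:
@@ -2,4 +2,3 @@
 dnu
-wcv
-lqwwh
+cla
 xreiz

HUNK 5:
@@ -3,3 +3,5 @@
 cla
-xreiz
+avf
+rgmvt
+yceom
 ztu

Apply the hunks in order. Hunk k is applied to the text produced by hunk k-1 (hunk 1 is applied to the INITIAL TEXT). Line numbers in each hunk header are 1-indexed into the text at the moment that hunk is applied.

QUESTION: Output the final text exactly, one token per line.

Answer: rankl
dnu
cla
avf
rgmvt
yceom
ztu
wqmbl
hiuw
jcoux

Derivation:
Hunk 1: at line 5 remove [ujew] add [rqaj,zbipx] -> 10 lines: rankl dnu wcv lqwwh xreiz rqaj zbipx wqmbl hiuw jcoux
Hunk 2: at line 5 remove [rqaj,zbipx] add [csruf,ztjcs,jpbn] -> 11 lines: rankl dnu wcv lqwwh xreiz csruf ztjcs jpbn wqmbl hiuw jcoux
Hunk 3: at line 5 remove [csruf,ztjcs,jpbn] add [ztu] -> 9 lines: rankl dnu wcv lqwwh xreiz ztu wqmbl hiuw jcoux
Hunk 4: at line 2 remove [wcv,lqwwh] add [cla] -> 8 lines: rankl dnu cla xreiz ztu wqmbl hiuw jcoux
Hunk 5: at line 3 remove [xreiz] add [avf,rgmvt,yceom] -> 10 lines: rankl dnu cla avf rgmvt yceom ztu wqmbl hiuw jcoux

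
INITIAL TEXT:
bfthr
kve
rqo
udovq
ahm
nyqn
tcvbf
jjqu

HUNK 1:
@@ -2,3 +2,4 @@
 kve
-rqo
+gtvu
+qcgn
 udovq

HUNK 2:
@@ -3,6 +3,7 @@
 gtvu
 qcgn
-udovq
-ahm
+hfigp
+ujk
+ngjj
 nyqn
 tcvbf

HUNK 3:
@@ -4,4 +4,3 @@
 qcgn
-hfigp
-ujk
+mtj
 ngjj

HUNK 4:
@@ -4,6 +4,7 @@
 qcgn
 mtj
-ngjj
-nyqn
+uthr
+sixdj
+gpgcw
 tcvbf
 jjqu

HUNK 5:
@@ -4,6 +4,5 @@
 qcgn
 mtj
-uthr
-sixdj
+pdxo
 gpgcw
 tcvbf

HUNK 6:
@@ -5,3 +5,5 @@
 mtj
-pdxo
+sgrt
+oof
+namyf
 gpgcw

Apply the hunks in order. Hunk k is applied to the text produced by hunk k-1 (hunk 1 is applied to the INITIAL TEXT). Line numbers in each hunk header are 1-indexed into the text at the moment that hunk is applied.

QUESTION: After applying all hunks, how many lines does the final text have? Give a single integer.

Hunk 1: at line 2 remove [rqo] add [gtvu,qcgn] -> 9 lines: bfthr kve gtvu qcgn udovq ahm nyqn tcvbf jjqu
Hunk 2: at line 3 remove [udovq,ahm] add [hfigp,ujk,ngjj] -> 10 lines: bfthr kve gtvu qcgn hfigp ujk ngjj nyqn tcvbf jjqu
Hunk 3: at line 4 remove [hfigp,ujk] add [mtj] -> 9 lines: bfthr kve gtvu qcgn mtj ngjj nyqn tcvbf jjqu
Hunk 4: at line 4 remove [ngjj,nyqn] add [uthr,sixdj,gpgcw] -> 10 lines: bfthr kve gtvu qcgn mtj uthr sixdj gpgcw tcvbf jjqu
Hunk 5: at line 4 remove [uthr,sixdj] add [pdxo] -> 9 lines: bfthr kve gtvu qcgn mtj pdxo gpgcw tcvbf jjqu
Hunk 6: at line 5 remove [pdxo] add [sgrt,oof,namyf] -> 11 lines: bfthr kve gtvu qcgn mtj sgrt oof namyf gpgcw tcvbf jjqu
Final line count: 11

Answer: 11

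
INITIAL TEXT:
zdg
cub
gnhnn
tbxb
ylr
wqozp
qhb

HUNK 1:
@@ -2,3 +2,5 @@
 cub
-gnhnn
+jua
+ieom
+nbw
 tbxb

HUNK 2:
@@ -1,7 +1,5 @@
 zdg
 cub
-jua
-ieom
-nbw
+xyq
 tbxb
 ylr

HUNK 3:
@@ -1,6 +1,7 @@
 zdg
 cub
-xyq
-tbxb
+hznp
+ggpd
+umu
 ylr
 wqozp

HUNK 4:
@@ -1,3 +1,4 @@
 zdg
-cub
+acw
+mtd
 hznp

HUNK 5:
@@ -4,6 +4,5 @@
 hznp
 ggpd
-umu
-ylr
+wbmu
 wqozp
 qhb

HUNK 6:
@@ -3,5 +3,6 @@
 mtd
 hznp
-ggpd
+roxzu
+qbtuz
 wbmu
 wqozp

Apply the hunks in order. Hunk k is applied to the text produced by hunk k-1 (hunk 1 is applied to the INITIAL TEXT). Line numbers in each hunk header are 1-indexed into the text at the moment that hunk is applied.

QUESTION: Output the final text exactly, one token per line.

Hunk 1: at line 2 remove [gnhnn] add [jua,ieom,nbw] -> 9 lines: zdg cub jua ieom nbw tbxb ylr wqozp qhb
Hunk 2: at line 1 remove [jua,ieom,nbw] add [xyq] -> 7 lines: zdg cub xyq tbxb ylr wqozp qhb
Hunk 3: at line 1 remove [xyq,tbxb] add [hznp,ggpd,umu] -> 8 lines: zdg cub hznp ggpd umu ylr wqozp qhb
Hunk 4: at line 1 remove [cub] add [acw,mtd] -> 9 lines: zdg acw mtd hznp ggpd umu ylr wqozp qhb
Hunk 5: at line 4 remove [umu,ylr] add [wbmu] -> 8 lines: zdg acw mtd hznp ggpd wbmu wqozp qhb
Hunk 6: at line 3 remove [ggpd] add [roxzu,qbtuz] -> 9 lines: zdg acw mtd hznp roxzu qbtuz wbmu wqozp qhb

Answer: zdg
acw
mtd
hznp
roxzu
qbtuz
wbmu
wqozp
qhb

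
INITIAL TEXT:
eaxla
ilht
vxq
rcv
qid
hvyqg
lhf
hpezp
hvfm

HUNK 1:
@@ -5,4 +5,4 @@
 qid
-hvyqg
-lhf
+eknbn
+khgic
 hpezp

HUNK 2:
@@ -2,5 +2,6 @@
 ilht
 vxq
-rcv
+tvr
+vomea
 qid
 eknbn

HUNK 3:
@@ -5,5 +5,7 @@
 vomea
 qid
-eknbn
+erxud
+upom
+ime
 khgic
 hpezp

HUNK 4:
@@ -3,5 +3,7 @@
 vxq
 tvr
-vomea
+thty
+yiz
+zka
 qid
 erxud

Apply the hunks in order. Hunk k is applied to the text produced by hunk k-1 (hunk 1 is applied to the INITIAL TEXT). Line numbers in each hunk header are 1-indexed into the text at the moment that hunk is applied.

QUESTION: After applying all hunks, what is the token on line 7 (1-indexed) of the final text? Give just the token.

Hunk 1: at line 5 remove [hvyqg,lhf] add [eknbn,khgic] -> 9 lines: eaxla ilht vxq rcv qid eknbn khgic hpezp hvfm
Hunk 2: at line 2 remove [rcv] add [tvr,vomea] -> 10 lines: eaxla ilht vxq tvr vomea qid eknbn khgic hpezp hvfm
Hunk 3: at line 5 remove [eknbn] add [erxud,upom,ime] -> 12 lines: eaxla ilht vxq tvr vomea qid erxud upom ime khgic hpezp hvfm
Hunk 4: at line 3 remove [vomea] add [thty,yiz,zka] -> 14 lines: eaxla ilht vxq tvr thty yiz zka qid erxud upom ime khgic hpezp hvfm
Final line 7: zka

Answer: zka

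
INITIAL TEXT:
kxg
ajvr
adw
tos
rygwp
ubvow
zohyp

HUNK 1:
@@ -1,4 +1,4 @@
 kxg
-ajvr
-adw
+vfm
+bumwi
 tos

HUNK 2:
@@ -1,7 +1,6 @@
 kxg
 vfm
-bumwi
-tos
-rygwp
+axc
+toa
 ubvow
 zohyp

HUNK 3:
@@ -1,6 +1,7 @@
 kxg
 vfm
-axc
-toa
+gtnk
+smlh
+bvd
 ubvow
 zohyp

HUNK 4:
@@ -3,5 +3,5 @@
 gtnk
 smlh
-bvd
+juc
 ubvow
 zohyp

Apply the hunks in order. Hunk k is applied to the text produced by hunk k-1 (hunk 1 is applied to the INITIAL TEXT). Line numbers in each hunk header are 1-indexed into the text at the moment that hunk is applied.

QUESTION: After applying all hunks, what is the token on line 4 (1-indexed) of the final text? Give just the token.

Hunk 1: at line 1 remove [ajvr,adw] add [vfm,bumwi] -> 7 lines: kxg vfm bumwi tos rygwp ubvow zohyp
Hunk 2: at line 1 remove [bumwi,tos,rygwp] add [axc,toa] -> 6 lines: kxg vfm axc toa ubvow zohyp
Hunk 3: at line 1 remove [axc,toa] add [gtnk,smlh,bvd] -> 7 lines: kxg vfm gtnk smlh bvd ubvow zohyp
Hunk 4: at line 3 remove [bvd] add [juc] -> 7 lines: kxg vfm gtnk smlh juc ubvow zohyp
Final line 4: smlh

Answer: smlh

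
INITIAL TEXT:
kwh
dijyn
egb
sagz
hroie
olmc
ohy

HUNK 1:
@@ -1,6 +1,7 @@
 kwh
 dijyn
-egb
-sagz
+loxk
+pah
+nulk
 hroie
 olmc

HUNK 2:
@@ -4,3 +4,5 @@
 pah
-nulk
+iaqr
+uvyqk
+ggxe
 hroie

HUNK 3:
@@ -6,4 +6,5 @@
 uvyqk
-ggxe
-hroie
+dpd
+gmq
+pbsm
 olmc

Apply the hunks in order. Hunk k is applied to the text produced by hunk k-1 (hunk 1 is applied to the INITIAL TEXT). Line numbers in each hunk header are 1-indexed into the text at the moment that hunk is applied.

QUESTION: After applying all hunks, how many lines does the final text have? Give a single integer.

Answer: 11

Derivation:
Hunk 1: at line 1 remove [egb,sagz] add [loxk,pah,nulk] -> 8 lines: kwh dijyn loxk pah nulk hroie olmc ohy
Hunk 2: at line 4 remove [nulk] add [iaqr,uvyqk,ggxe] -> 10 lines: kwh dijyn loxk pah iaqr uvyqk ggxe hroie olmc ohy
Hunk 3: at line 6 remove [ggxe,hroie] add [dpd,gmq,pbsm] -> 11 lines: kwh dijyn loxk pah iaqr uvyqk dpd gmq pbsm olmc ohy
Final line count: 11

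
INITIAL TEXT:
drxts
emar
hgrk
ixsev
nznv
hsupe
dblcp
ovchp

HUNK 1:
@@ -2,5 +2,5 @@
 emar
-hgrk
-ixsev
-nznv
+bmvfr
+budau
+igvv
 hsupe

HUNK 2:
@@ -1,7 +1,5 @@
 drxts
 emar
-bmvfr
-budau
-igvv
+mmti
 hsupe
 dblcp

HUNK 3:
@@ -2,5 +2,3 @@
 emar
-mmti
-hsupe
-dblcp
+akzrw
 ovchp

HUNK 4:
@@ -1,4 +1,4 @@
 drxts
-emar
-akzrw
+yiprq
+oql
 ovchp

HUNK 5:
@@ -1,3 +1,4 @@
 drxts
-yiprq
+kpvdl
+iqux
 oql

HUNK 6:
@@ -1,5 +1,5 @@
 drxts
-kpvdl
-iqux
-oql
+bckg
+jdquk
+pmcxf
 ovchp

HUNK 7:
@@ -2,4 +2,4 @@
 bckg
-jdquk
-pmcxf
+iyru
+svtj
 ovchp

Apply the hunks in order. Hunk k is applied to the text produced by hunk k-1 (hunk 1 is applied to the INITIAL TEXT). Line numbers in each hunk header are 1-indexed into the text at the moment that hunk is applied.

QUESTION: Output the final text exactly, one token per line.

Answer: drxts
bckg
iyru
svtj
ovchp

Derivation:
Hunk 1: at line 2 remove [hgrk,ixsev,nznv] add [bmvfr,budau,igvv] -> 8 lines: drxts emar bmvfr budau igvv hsupe dblcp ovchp
Hunk 2: at line 1 remove [bmvfr,budau,igvv] add [mmti] -> 6 lines: drxts emar mmti hsupe dblcp ovchp
Hunk 3: at line 2 remove [mmti,hsupe,dblcp] add [akzrw] -> 4 lines: drxts emar akzrw ovchp
Hunk 4: at line 1 remove [emar,akzrw] add [yiprq,oql] -> 4 lines: drxts yiprq oql ovchp
Hunk 5: at line 1 remove [yiprq] add [kpvdl,iqux] -> 5 lines: drxts kpvdl iqux oql ovchp
Hunk 6: at line 1 remove [kpvdl,iqux,oql] add [bckg,jdquk,pmcxf] -> 5 lines: drxts bckg jdquk pmcxf ovchp
Hunk 7: at line 2 remove [jdquk,pmcxf] add [iyru,svtj] -> 5 lines: drxts bckg iyru svtj ovchp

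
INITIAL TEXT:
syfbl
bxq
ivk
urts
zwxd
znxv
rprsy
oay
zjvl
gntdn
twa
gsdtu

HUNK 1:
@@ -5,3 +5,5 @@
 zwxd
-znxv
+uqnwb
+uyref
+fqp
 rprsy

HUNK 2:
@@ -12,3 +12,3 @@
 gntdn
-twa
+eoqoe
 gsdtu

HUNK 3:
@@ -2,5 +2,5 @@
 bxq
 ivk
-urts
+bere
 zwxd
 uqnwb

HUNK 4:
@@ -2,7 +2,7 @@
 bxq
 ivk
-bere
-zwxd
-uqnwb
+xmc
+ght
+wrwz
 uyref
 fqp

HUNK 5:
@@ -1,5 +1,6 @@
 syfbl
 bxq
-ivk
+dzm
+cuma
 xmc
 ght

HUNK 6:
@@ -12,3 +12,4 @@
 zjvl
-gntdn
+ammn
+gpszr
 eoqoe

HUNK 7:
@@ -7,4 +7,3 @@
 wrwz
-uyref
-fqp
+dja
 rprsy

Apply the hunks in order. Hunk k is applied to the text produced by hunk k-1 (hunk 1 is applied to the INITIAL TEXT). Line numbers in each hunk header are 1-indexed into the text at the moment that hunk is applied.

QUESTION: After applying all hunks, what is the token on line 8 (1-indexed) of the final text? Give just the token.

Answer: dja

Derivation:
Hunk 1: at line 5 remove [znxv] add [uqnwb,uyref,fqp] -> 14 lines: syfbl bxq ivk urts zwxd uqnwb uyref fqp rprsy oay zjvl gntdn twa gsdtu
Hunk 2: at line 12 remove [twa] add [eoqoe] -> 14 lines: syfbl bxq ivk urts zwxd uqnwb uyref fqp rprsy oay zjvl gntdn eoqoe gsdtu
Hunk 3: at line 2 remove [urts] add [bere] -> 14 lines: syfbl bxq ivk bere zwxd uqnwb uyref fqp rprsy oay zjvl gntdn eoqoe gsdtu
Hunk 4: at line 2 remove [bere,zwxd,uqnwb] add [xmc,ght,wrwz] -> 14 lines: syfbl bxq ivk xmc ght wrwz uyref fqp rprsy oay zjvl gntdn eoqoe gsdtu
Hunk 5: at line 1 remove [ivk] add [dzm,cuma] -> 15 lines: syfbl bxq dzm cuma xmc ght wrwz uyref fqp rprsy oay zjvl gntdn eoqoe gsdtu
Hunk 6: at line 12 remove [gntdn] add [ammn,gpszr] -> 16 lines: syfbl bxq dzm cuma xmc ght wrwz uyref fqp rprsy oay zjvl ammn gpszr eoqoe gsdtu
Hunk 7: at line 7 remove [uyref,fqp] add [dja] -> 15 lines: syfbl bxq dzm cuma xmc ght wrwz dja rprsy oay zjvl ammn gpszr eoqoe gsdtu
Final line 8: dja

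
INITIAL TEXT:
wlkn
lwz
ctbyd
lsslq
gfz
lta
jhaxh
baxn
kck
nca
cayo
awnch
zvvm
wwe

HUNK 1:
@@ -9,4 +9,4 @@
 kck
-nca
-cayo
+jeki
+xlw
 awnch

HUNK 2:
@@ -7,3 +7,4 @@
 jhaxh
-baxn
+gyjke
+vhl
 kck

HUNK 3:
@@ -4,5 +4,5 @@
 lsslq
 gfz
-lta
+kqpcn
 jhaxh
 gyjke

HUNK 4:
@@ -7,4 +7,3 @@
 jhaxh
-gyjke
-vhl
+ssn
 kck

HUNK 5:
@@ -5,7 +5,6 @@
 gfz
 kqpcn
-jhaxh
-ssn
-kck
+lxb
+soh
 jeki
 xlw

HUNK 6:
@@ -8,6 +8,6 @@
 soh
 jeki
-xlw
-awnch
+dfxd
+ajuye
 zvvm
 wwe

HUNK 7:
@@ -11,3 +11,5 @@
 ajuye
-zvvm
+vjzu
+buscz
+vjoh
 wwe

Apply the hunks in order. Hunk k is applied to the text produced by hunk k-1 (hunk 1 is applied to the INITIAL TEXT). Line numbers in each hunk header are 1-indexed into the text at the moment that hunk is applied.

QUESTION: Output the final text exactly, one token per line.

Hunk 1: at line 9 remove [nca,cayo] add [jeki,xlw] -> 14 lines: wlkn lwz ctbyd lsslq gfz lta jhaxh baxn kck jeki xlw awnch zvvm wwe
Hunk 2: at line 7 remove [baxn] add [gyjke,vhl] -> 15 lines: wlkn lwz ctbyd lsslq gfz lta jhaxh gyjke vhl kck jeki xlw awnch zvvm wwe
Hunk 3: at line 4 remove [lta] add [kqpcn] -> 15 lines: wlkn lwz ctbyd lsslq gfz kqpcn jhaxh gyjke vhl kck jeki xlw awnch zvvm wwe
Hunk 4: at line 7 remove [gyjke,vhl] add [ssn] -> 14 lines: wlkn lwz ctbyd lsslq gfz kqpcn jhaxh ssn kck jeki xlw awnch zvvm wwe
Hunk 5: at line 5 remove [jhaxh,ssn,kck] add [lxb,soh] -> 13 lines: wlkn lwz ctbyd lsslq gfz kqpcn lxb soh jeki xlw awnch zvvm wwe
Hunk 6: at line 8 remove [xlw,awnch] add [dfxd,ajuye] -> 13 lines: wlkn lwz ctbyd lsslq gfz kqpcn lxb soh jeki dfxd ajuye zvvm wwe
Hunk 7: at line 11 remove [zvvm] add [vjzu,buscz,vjoh] -> 15 lines: wlkn lwz ctbyd lsslq gfz kqpcn lxb soh jeki dfxd ajuye vjzu buscz vjoh wwe

Answer: wlkn
lwz
ctbyd
lsslq
gfz
kqpcn
lxb
soh
jeki
dfxd
ajuye
vjzu
buscz
vjoh
wwe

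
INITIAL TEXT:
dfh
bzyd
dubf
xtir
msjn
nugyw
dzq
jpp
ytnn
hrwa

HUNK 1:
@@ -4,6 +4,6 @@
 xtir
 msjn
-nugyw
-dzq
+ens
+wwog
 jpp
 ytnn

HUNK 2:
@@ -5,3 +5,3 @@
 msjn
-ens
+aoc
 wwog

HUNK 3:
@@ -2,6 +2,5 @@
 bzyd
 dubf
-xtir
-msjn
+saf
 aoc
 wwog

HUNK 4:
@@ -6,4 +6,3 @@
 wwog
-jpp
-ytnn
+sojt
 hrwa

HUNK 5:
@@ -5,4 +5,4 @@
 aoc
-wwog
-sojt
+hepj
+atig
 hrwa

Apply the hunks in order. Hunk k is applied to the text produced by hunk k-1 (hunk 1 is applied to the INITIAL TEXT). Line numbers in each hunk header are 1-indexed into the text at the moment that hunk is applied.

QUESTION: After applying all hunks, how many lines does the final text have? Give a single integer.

Answer: 8

Derivation:
Hunk 1: at line 4 remove [nugyw,dzq] add [ens,wwog] -> 10 lines: dfh bzyd dubf xtir msjn ens wwog jpp ytnn hrwa
Hunk 2: at line 5 remove [ens] add [aoc] -> 10 lines: dfh bzyd dubf xtir msjn aoc wwog jpp ytnn hrwa
Hunk 3: at line 2 remove [xtir,msjn] add [saf] -> 9 lines: dfh bzyd dubf saf aoc wwog jpp ytnn hrwa
Hunk 4: at line 6 remove [jpp,ytnn] add [sojt] -> 8 lines: dfh bzyd dubf saf aoc wwog sojt hrwa
Hunk 5: at line 5 remove [wwog,sojt] add [hepj,atig] -> 8 lines: dfh bzyd dubf saf aoc hepj atig hrwa
Final line count: 8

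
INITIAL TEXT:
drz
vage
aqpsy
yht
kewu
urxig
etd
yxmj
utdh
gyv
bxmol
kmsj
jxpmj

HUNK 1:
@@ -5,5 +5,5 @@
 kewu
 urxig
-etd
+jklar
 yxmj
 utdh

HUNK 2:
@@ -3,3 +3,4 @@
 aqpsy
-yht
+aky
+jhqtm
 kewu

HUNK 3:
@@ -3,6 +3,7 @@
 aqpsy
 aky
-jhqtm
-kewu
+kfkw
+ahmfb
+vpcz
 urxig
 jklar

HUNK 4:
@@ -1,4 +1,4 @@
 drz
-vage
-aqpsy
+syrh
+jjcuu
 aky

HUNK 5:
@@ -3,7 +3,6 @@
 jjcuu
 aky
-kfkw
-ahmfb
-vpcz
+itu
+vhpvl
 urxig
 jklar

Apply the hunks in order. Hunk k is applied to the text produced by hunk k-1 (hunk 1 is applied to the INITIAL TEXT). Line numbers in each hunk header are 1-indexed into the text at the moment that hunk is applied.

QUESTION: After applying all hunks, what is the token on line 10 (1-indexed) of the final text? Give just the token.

Answer: utdh

Derivation:
Hunk 1: at line 5 remove [etd] add [jklar] -> 13 lines: drz vage aqpsy yht kewu urxig jklar yxmj utdh gyv bxmol kmsj jxpmj
Hunk 2: at line 3 remove [yht] add [aky,jhqtm] -> 14 lines: drz vage aqpsy aky jhqtm kewu urxig jklar yxmj utdh gyv bxmol kmsj jxpmj
Hunk 3: at line 3 remove [jhqtm,kewu] add [kfkw,ahmfb,vpcz] -> 15 lines: drz vage aqpsy aky kfkw ahmfb vpcz urxig jklar yxmj utdh gyv bxmol kmsj jxpmj
Hunk 4: at line 1 remove [vage,aqpsy] add [syrh,jjcuu] -> 15 lines: drz syrh jjcuu aky kfkw ahmfb vpcz urxig jklar yxmj utdh gyv bxmol kmsj jxpmj
Hunk 5: at line 3 remove [kfkw,ahmfb,vpcz] add [itu,vhpvl] -> 14 lines: drz syrh jjcuu aky itu vhpvl urxig jklar yxmj utdh gyv bxmol kmsj jxpmj
Final line 10: utdh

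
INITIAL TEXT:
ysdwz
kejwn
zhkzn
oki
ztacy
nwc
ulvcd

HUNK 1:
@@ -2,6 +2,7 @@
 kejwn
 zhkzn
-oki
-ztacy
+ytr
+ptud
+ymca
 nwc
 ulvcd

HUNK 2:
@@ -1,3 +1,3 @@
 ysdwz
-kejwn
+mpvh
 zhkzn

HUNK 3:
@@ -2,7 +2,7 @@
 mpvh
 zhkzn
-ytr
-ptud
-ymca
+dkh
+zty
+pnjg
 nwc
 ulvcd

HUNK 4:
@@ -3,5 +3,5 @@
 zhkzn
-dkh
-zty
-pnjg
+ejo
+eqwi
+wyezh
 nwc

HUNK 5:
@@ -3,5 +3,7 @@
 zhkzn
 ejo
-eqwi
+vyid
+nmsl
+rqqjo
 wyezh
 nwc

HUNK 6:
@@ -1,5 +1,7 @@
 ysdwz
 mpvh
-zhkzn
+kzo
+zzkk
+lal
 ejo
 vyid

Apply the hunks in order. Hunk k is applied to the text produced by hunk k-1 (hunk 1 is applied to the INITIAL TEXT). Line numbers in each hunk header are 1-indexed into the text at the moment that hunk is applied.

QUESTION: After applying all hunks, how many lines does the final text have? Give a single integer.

Answer: 12

Derivation:
Hunk 1: at line 2 remove [oki,ztacy] add [ytr,ptud,ymca] -> 8 lines: ysdwz kejwn zhkzn ytr ptud ymca nwc ulvcd
Hunk 2: at line 1 remove [kejwn] add [mpvh] -> 8 lines: ysdwz mpvh zhkzn ytr ptud ymca nwc ulvcd
Hunk 3: at line 2 remove [ytr,ptud,ymca] add [dkh,zty,pnjg] -> 8 lines: ysdwz mpvh zhkzn dkh zty pnjg nwc ulvcd
Hunk 4: at line 3 remove [dkh,zty,pnjg] add [ejo,eqwi,wyezh] -> 8 lines: ysdwz mpvh zhkzn ejo eqwi wyezh nwc ulvcd
Hunk 5: at line 3 remove [eqwi] add [vyid,nmsl,rqqjo] -> 10 lines: ysdwz mpvh zhkzn ejo vyid nmsl rqqjo wyezh nwc ulvcd
Hunk 6: at line 1 remove [zhkzn] add [kzo,zzkk,lal] -> 12 lines: ysdwz mpvh kzo zzkk lal ejo vyid nmsl rqqjo wyezh nwc ulvcd
Final line count: 12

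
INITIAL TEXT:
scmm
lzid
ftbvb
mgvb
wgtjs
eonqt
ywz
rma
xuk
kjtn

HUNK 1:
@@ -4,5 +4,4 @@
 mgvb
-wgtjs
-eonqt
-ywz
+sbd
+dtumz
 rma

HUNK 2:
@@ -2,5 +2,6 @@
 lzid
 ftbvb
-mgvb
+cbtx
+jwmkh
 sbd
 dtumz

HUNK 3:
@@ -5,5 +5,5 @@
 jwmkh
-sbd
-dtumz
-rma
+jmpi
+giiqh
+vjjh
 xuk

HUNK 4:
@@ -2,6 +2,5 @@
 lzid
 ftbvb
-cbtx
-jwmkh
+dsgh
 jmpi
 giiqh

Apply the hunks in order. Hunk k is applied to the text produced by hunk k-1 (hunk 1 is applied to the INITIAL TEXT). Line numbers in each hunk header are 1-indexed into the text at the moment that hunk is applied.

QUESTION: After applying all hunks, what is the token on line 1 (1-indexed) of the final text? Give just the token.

Answer: scmm

Derivation:
Hunk 1: at line 4 remove [wgtjs,eonqt,ywz] add [sbd,dtumz] -> 9 lines: scmm lzid ftbvb mgvb sbd dtumz rma xuk kjtn
Hunk 2: at line 2 remove [mgvb] add [cbtx,jwmkh] -> 10 lines: scmm lzid ftbvb cbtx jwmkh sbd dtumz rma xuk kjtn
Hunk 3: at line 5 remove [sbd,dtumz,rma] add [jmpi,giiqh,vjjh] -> 10 lines: scmm lzid ftbvb cbtx jwmkh jmpi giiqh vjjh xuk kjtn
Hunk 4: at line 2 remove [cbtx,jwmkh] add [dsgh] -> 9 lines: scmm lzid ftbvb dsgh jmpi giiqh vjjh xuk kjtn
Final line 1: scmm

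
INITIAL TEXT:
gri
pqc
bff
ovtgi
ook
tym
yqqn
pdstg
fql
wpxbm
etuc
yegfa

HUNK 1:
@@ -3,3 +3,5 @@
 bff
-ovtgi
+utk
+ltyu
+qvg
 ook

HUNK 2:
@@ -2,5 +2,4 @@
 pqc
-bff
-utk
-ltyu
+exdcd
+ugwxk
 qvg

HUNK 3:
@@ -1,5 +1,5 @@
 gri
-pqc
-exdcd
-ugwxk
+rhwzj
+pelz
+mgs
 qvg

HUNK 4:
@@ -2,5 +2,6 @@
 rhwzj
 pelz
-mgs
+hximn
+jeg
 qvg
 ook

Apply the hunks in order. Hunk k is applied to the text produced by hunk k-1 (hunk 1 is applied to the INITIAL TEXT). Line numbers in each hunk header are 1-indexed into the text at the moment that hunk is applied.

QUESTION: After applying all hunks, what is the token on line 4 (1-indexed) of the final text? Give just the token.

Answer: hximn

Derivation:
Hunk 1: at line 3 remove [ovtgi] add [utk,ltyu,qvg] -> 14 lines: gri pqc bff utk ltyu qvg ook tym yqqn pdstg fql wpxbm etuc yegfa
Hunk 2: at line 2 remove [bff,utk,ltyu] add [exdcd,ugwxk] -> 13 lines: gri pqc exdcd ugwxk qvg ook tym yqqn pdstg fql wpxbm etuc yegfa
Hunk 3: at line 1 remove [pqc,exdcd,ugwxk] add [rhwzj,pelz,mgs] -> 13 lines: gri rhwzj pelz mgs qvg ook tym yqqn pdstg fql wpxbm etuc yegfa
Hunk 4: at line 2 remove [mgs] add [hximn,jeg] -> 14 lines: gri rhwzj pelz hximn jeg qvg ook tym yqqn pdstg fql wpxbm etuc yegfa
Final line 4: hximn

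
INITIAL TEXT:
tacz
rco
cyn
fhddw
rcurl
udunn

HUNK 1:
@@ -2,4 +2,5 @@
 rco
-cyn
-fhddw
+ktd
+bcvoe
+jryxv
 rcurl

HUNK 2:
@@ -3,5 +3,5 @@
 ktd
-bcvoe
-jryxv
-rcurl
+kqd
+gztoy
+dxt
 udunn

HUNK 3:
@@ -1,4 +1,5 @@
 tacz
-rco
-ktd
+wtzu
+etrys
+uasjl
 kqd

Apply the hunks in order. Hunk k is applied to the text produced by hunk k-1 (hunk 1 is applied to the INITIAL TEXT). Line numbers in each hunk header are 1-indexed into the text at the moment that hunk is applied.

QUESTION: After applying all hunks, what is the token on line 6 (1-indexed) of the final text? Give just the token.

Hunk 1: at line 2 remove [cyn,fhddw] add [ktd,bcvoe,jryxv] -> 7 lines: tacz rco ktd bcvoe jryxv rcurl udunn
Hunk 2: at line 3 remove [bcvoe,jryxv,rcurl] add [kqd,gztoy,dxt] -> 7 lines: tacz rco ktd kqd gztoy dxt udunn
Hunk 3: at line 1 remove [rco,ktd] add [wtzu,etrys,uasjl] -> 8 lines: tacz wtzu etrys uasjl kqd gztoy dxt udunn
Final line 6: gztoy

Answer: gztoy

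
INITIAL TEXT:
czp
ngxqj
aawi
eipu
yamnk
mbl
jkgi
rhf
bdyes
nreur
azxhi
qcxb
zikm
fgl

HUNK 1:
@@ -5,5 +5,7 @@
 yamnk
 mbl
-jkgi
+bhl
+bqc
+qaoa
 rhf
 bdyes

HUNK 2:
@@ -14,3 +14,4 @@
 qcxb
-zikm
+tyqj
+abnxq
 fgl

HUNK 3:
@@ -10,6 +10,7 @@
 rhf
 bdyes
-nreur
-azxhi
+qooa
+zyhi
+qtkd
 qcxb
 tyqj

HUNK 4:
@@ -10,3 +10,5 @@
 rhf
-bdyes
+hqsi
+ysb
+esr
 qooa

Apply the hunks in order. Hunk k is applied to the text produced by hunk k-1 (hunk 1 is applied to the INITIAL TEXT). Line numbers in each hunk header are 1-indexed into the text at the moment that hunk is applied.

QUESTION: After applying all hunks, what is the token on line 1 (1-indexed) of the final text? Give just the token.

Answer: czp

Derivation:
Hunk 1: at line 5 remove [jkgi] add [bhl,bqc,qaoa] -> 16 lines: czp ngxqj aawi eipu yamnk mbl bhl bqc qaoa rhf bdyes nreur azxhi qcxb zikm fgl
Hunk 2: at line 14 remove [zikm] add [tyqj,abnxq] -> 17 lines: czp ngxqj aawi eipu yamnk mbl bhl bqc qaoa rhf bdyes nreur azxhi qcxb tyqj abnxq fgl
Hunk 3: at line 10 remove [nreur,azxhi] add [qooa,zyhi,qtkd] -> 18 lines: czp ngxqj aawi eipu yamnk mbl bhl bqc qaoa rhf bdyes qooa zyhi qtkd qcxb tyqj abnxq fgl
Hunk 4: at line 10 remove [bdyes] add [hqsi,ysb,esr] -> 20 lines: czp ngxqj aawi eipu yamnk mbl bhl bqc qaoa rhf hqsi ysb esr qooa zyhi qtkd qcxb tyqj abnxq fgl
Final line 1: czp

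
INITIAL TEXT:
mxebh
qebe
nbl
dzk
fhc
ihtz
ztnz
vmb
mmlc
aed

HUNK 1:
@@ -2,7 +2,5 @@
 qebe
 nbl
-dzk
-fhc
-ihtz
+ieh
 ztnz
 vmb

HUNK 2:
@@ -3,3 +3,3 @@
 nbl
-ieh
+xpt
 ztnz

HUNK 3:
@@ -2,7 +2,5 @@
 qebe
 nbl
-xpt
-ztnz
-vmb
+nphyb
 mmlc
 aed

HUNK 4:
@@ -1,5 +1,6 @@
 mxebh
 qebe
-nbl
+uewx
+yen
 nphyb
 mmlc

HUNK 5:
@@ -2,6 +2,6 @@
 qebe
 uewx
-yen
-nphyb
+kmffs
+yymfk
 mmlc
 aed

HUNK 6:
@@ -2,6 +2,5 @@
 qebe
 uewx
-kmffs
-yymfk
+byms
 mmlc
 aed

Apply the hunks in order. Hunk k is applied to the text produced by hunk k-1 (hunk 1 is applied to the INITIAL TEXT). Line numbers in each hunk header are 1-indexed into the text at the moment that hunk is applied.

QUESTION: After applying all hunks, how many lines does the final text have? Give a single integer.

Answer: 6

Derivation:
Hunk 1: at line 2 remove [dzk,fhc,ihtz] add [ieh] -> 8 lines: mxebh qebe nbl ieh ztnz vmb mmlc aed
Hunk 2: at line 3 remove [ieh] add [xpt] -> 8 lines: mxebh qebe nbl xpt ztnz vmb mmlc aed
Hunk 3: at line 2 remove [xpt,ztnz,vmb] add [nphyb] -> 6 lines: mxebh qebe nbl nphyb mmlc aed
Hunk 4: at line 1 remove [nbl] add [uewx,yen] -> 7 lines: mxebh qebe uewx yen nphyb mmlc aed
Hunk 5: at line 2 remove [yen,nphyb] add [kmffs,yymfk] -> 7 lines: mxebh qebe uewx kmffs yymfk mmlc aed
Hunk 6: at line 2 remove [kmffs,yymfk] add [byms] -> 6 lines: mxebh qebe uewx byms mmlc aed
Final line count: 6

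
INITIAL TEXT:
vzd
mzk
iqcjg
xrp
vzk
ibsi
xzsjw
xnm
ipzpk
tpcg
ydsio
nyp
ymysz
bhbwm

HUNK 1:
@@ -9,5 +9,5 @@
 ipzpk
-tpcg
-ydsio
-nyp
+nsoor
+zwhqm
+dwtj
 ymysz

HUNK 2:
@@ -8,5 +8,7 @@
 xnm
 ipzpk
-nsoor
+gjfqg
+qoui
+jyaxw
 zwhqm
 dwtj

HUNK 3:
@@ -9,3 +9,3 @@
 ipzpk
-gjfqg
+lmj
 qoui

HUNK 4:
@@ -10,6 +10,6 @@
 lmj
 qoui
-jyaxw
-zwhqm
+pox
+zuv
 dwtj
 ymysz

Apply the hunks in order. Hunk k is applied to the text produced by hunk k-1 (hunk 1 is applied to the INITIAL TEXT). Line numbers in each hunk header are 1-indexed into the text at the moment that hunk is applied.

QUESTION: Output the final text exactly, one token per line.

Hunk 1: at line 9 remove [tpcg,ydsio,nyp] add [nsoor,zwhqm,dwtj] -> 14 lines: vzd mzk iqcjg xrp vzk ibsi xzsjw xnm ipzpk nsoor zwhqm dwtj ymysz bhbwm
Hunk 2: at line 8 remove [nsoor] add [gjfqg,qoui,jyaxw] -> 16 lines: vzd mzk iqcjg xrp vzk ibsi xzsjw xnm ipzpk gjfqg qoui jyaxw zwhqm dwtj ymysz bhbwm
Hunk 3: at line 9 remove [gjfqg] add [lmj] -> 16 lines: vzd mzk iqcjg xrp vzk ibsi xzsjw xnm ipzpk lmj qoui jyaxw zwhqm dwtj ymysz bhbwm
Hunk 4: at line 10 remove [jyaxw,zwhqm] add [pox,zuv] -> 16 lines: vzd mzk iqcjg xrp vzk ibsi xzsjw xnm ipzpk lmj qoui pox zuv dwtj ymysz bhbwm

Answer: vzd
mzk
iqcjg
xrp
vzk
ibsi
xzsjw
xnm
ipzpk
lmj
qoui
pox
zuv
dwtj
ymysz
bhbwm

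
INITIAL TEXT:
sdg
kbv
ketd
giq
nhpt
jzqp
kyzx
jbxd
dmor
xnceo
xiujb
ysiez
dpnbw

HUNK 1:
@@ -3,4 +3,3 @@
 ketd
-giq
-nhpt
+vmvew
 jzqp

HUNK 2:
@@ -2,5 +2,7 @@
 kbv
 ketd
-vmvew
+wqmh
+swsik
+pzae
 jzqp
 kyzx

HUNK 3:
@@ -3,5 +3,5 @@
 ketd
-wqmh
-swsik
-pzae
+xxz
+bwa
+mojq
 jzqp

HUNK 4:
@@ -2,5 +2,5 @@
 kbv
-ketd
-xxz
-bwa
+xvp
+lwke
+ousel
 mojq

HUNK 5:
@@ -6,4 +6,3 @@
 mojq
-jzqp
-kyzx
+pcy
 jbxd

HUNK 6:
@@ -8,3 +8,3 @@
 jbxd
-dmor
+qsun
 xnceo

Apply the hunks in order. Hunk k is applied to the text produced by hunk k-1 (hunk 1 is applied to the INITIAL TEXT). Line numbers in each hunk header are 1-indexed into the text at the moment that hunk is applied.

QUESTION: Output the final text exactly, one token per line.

Hunk 1: at line 3 remove [giq,nhpt] add [vmvew] -> 12 lines: sdg kbv ketd vmvew jzqp kyzx jbxd dmor xnceo xiujb ysiez dpnbw
Hunk 2: at line 2 remove [vmvew] add [wqmh,swsik,pzae] -> 14 lines: sdg kbv ketd wqmh swsik pzae jzqp kyzx jbxd dmor xnceo xiujb ysiez dpnbw
Hunk 3: at line 3 remove [wqmh,swsik,pzae] add [xxz,bwa,mojq] -> 14 lines: sdg kbv ketd xxz bwa mojq jzqp kyzx jbxd dmor xnceo xiujb ysiez dpnbw
Hunk 4: at line 2 remove [ketd,xxz,bwa] add [xvp,lwke,ousel] -> 14 lines: sdg kbv xvp lwke ousel mojq jzqp kyzx jbxd dmor xnceo xiujb ysiez dpnbw
Hunk 5: at line 6 remove [jzqp,kyzx] add [pcy] -> 13 lines: sdg kbv xvp lwke ousel mojq pcy jbxd dmor xnceo xiujb ysiez dpnbw
Hunk 6: at line 8 remove [dmor] add [qsun] -> 13 lines: sdg kbv xvp lwke ousel mojq pcy jbxd qsun xnceo xiujb ysiez dpnbw

Answer: sdg
kbv
xvp
lwke
ousel
mojq
pcy
jbxd
qsun
xnceo
xiujb
ysiez
dpnbw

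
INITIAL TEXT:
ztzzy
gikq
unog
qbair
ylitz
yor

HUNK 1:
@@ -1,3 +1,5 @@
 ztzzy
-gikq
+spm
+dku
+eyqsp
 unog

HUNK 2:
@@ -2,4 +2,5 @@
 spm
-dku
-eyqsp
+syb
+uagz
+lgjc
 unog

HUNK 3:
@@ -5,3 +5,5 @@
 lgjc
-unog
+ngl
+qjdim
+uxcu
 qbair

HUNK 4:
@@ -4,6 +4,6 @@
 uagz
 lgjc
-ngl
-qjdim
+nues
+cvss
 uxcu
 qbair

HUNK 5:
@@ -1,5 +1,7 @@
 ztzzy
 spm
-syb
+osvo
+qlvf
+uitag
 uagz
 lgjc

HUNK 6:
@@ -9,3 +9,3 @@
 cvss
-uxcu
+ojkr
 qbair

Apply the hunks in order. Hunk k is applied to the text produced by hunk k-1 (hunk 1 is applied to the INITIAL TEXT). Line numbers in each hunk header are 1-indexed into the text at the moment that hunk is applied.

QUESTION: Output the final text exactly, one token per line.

Hunk 1: at line 1 remove [gikq] add [spm,dku,eyqsp] -> 8 lines: ztzzy spm dku eyqsp unog qbair ylitz yor
Hunk 2: at line 2 remove [dku,eyqsp] add [syb,uagz,lgjc] -> 9 lines: ztzzy spm syb uagz lgjc unog qbair ylitz yor
Hunk 3: at line 5 remove [unog] add [ngl,qjdim,uxcu] -> 11 lines: ztzzy spm syb uagz lgjc ngl qjdim uxcu qbair ylitz yor
Hunk 4: at line 4 remove [ngl,qjdim] add [nues,cvss] -> 11 lines: ztzzy spm syb uagz lgjc nues cvss uxcu qbair ylitz yor
Hunk 5: at line 1 remove [syb] add [osvo,qlvf,uitag] -> 13 lines: ztzzy spm osvo qlvf uitag uagz lgjc nues cvss uxcu qbair ylitz yor
Hunk 6: at line 9 remove [uxcu] add [ojkr] -> 13 lines: ztzzy spm osvo qlvf uitag uagz lgjc nues cvss ojkr qbair ylitz yor

Answer: ztzzy
spm
osvo
qlvf
uitag
uagz
lgjc
nues
cvss
ojkr
qbair
ylitz
yor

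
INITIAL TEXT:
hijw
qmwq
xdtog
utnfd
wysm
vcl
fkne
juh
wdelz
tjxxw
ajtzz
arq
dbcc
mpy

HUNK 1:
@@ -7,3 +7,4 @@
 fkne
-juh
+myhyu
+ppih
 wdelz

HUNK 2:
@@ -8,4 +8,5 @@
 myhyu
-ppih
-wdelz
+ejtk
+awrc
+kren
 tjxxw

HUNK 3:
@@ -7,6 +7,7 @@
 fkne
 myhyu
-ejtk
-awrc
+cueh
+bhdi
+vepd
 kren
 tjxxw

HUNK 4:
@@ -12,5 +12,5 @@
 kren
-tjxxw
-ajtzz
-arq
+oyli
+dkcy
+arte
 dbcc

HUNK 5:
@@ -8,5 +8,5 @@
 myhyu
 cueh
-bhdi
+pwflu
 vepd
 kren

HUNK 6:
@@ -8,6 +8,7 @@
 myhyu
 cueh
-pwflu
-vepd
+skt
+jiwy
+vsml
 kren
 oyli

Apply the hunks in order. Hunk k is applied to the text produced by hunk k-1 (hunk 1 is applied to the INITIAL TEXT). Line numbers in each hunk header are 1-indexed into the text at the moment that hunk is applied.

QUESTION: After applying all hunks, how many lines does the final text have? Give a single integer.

Answer: 18

Derivation:
Hunk 1: at line 7 remove [juh] add [myhyu,ppih] -> 15 lines: hijw qmwq xdtog utnfd wysm vcl fkne myhyu ppih wdelz tjxxw ajtzz arq dbcc mpy
Hunk 2: at line 8 remove [ppih,wdelz] add [ejtk,awrc,kren] -> 16 lines: hijw qmwq xdtog utnfd wysm vcl fkne myhyu ejtk awrc kren tjxxw ajtzz arq dbcc mpy
Hunk 3: at line 7 remove [ejtk,awrc] add [cueh,bhdi,vepd] -> 17 lines: hijw qmwq xdtog utnfd wysm vcl fkne myhyu cueh bhdi vepd kren tjxxw ajtzz arq dbcc mpy
Hunk 4: at line 12 remove [tjxxw,ajtzz,arq] add [oyli,dkcy,arte] -> 17 lines: hijw qmwq xdtog utnfd wysm vcl fkne myhyu cueh bhdi vepd kren oyli dkcy arte dbcc mpy
Hunk 5: at line 8 remove [bhdi] add [pwflu] -> 17 lines: hijw qmwq xdtog utnfd wysm vcl fkne myhyu cueh pwflu vepd kren oyli dkcy arte dbcc mpy
Hunk 6: at line 8 remove [pwflu,vepd] add [skt,jiwy,vsml] -> 18 lines: hijw qmwq xdtog utnfd wysm vcl fkne myhyu cueh skt jiwy vsml kren oyli dkcy arte dbcc mpy
Final line count: 18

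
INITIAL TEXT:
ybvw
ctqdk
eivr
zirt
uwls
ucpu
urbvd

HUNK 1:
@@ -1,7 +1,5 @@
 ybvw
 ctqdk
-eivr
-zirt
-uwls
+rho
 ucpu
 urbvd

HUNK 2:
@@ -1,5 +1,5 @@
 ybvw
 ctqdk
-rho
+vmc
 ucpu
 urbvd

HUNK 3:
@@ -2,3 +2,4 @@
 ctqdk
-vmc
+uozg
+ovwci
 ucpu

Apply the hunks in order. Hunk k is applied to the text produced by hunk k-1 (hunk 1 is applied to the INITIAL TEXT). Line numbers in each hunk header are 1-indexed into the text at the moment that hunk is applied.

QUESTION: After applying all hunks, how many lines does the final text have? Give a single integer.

Hunk 1: at line 1 remove [eivr,zirt,uwls] add [rho] -> 5 lines: ybvw ctqdk rho ucpu urbvd
Hunk 2: at line 1 remove [rho] add [vmc] -> 5 lines: ybvw ctqdk vmc ucpu urbvd
Hunk 3: at line 2 remove [vmc] add [uozg,ovwci] -> 6 lines: ybvw ctqdk uozg ovwci ucpu urbvd
Final line count: 6

Answer: 6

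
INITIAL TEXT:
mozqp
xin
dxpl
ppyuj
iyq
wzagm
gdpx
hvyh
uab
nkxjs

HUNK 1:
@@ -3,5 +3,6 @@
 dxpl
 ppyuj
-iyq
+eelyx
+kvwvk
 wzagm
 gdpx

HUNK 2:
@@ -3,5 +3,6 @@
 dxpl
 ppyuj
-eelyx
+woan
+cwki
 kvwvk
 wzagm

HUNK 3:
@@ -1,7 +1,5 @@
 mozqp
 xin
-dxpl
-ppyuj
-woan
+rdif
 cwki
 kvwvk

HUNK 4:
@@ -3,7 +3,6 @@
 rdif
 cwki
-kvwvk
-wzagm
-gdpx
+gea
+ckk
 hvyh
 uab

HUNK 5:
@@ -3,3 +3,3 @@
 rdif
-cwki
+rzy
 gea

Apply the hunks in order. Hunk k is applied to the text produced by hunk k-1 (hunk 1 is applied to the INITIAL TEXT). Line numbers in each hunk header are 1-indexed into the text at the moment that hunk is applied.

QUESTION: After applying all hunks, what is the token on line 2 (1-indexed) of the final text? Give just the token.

Answer: xin

Derivation:
Hunk 1: at line 3 remove [iyq] add [eelyx,kvwvk] -> 11 lines: mozqp xin dxpl ppyuj eelyx kvwvk wzagm gdpx hvyh uab nkxjs
Hunk 2: at line 3 remove [eelyx] add [woan,cwki] -> 12 lines: mozqp xin dxpl ppyuj woan cwki kvwvk wzagm gdpx hvyh uab nkxjs
Hunk 3: at line 1 remove [dxpl,ppyuj,woan] add [rdif] -> 10 lines: mozqp xin rdif cwki kvwvk wzagm gdpx hvyh uab nkxjs
Hunk 4: at line 3 remove [kvwvk,wzagm,gdpx] add [gea,ckk] -> 9 lines: mozqp xin rdif cwki gea ckk hvyh uab nkxjs
Hunk 5: at line 3 remove [cwki] add [rzy] -> 9 lines: mozqp xin rdif rzy gea ckk hvyh uab nkxjs
Final line 2: xin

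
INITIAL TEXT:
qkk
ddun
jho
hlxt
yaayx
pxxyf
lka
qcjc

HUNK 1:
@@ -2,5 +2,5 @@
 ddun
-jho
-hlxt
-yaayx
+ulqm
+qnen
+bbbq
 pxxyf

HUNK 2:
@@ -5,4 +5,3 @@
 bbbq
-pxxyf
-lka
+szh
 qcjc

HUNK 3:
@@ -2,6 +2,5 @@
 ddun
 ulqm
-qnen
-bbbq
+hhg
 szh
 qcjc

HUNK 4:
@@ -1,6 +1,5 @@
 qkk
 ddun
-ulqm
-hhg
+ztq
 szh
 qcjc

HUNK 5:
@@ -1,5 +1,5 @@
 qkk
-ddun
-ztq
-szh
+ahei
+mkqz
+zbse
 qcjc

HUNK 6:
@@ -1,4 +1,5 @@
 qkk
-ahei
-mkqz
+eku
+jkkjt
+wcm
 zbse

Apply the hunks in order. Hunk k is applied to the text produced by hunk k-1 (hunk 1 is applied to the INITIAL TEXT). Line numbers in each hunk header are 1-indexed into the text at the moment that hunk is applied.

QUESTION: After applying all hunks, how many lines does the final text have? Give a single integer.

Answer: 6

Derivation:
Hunk 1: at line 2 remove [jho,hlxt,yaayx] add [ulqm,qnen,bbbq] -> 8 lines: qkk ddun ulqm qnen bbbq pxxyf lka qcjc
Hunk 2: at line 5 remove [pxxyf,lka] add [szh] -> 7 lines: qkk ddun ulqm qnen bbbq szh qcjc
Hunk 3: at line 2 remove [qnen,bbbq] add [hhg] -> 6 lines: qkk ddun ulqm hhg szh qcjc
Hunk 4: at line 1 remove [ulqm,hhg] add [ztq] -> 5 lines: qkk ddun ztq szh qcjc
Hunk 5: at line 1 remove [ddun,ztq,szh] add [ahei,mkqz,zbse] -> 5 lines: qkk ahei mkqz zbse qcjc
Hunk 6: at line 1 remove [ahei,mkqz] add [eku,jkkjt,wcm] -> 6 lines: qkk eku jkkjt wcm zbse qcjc
Final line count: 6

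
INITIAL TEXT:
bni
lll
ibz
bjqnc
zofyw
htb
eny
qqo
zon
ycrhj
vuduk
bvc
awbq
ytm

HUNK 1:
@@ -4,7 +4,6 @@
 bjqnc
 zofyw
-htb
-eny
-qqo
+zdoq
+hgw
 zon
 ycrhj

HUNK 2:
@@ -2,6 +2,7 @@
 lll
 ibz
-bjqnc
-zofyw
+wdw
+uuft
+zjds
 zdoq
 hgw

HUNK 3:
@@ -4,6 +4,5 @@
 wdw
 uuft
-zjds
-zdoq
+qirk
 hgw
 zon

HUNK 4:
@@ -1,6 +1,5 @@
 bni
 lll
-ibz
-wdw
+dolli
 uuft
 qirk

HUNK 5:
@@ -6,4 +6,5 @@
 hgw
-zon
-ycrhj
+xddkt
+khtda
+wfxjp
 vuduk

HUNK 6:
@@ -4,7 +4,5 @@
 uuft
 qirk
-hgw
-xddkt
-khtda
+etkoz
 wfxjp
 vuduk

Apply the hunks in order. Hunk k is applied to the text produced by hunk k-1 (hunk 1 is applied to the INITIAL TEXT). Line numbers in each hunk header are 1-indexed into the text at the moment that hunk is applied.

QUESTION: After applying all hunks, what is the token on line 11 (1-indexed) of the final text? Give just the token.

Answer: ytm

Derivation:
Hunk 1: at line 4 remove [htb,eny,qqo] add [zdoq,hgw] -> 13 lines: bni lll ibz bjqnc zofyw zdoq hgw zon ycrhj vuduk bvc awbq ytm
Hunk 2: at line 2 remove [bjqnc,zofyw] add [wdw,uuft,zjds] -> 14 lines: bni lll ibz wdw uuft zjds zdoq hgw zon ycrhj vuduk bvc awbq ytm
Hunk 3: at line 4 remove [zjds,zdoq] add [qirk] -> 13 lines: bni lll ibz wdw uuft qirk hgw zon ycrhj vuduk bvc awbq ytm
Hunk 4: at line 1 remove [ibz,wdw] add [dolli] -> 12 lines: bni lll dolli uuft qirk hgw zon ycrhj vuduk bvc awbq ytm
Hunk 5: at line 6 remove [zon,ycrhj] add [xddkt,khtda,wfxjp] -> 13 lines: bni lll dolli uuft qirk hgw xddkt khtda wfxjp vuduk bvc awbq ytm
Hunk 6: at line 4 remove [hgw,xddkt,khtda] add [etkoz] -> 11 lines: bni lll dolli uuft qirk etkoz wfxjp vuduk bvc awbq ytm
Final line 11: ytm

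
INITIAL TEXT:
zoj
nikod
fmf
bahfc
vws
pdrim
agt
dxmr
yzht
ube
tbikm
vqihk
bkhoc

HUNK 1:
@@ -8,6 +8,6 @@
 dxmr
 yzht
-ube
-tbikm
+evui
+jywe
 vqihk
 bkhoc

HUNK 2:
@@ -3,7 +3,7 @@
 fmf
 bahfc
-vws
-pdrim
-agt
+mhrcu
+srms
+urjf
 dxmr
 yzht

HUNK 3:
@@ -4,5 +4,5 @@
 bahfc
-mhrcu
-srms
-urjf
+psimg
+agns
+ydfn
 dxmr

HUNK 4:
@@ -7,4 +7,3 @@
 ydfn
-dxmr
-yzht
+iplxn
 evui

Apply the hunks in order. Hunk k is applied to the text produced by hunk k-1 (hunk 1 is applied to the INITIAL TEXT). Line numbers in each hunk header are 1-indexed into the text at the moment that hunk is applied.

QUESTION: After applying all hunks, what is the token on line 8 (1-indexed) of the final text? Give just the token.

Answer: iplxn

Derivation:
Hunk 1: at line 8 remove [ube,tbikm] add [evui,jywe] -> 13 lines: zoj nikod fmf bahfc vws pdrim agt dxmr yzht evui jywe vqihk bkhoc
Hunk 2: at line 3 remove [vws,pdrim,agt] add [mhrcu,srms,urjf] -> 13 lines: zoj nikod fmf bahfc mhrcu srms urjf dxmr yzht evui jywe vqihk bkhoc
Hunk 3: at line 4 remove [mhrcu,srms,urjf] add [psimg,agns,ydfn] -> 13 lines: zoj nikod fmf bahfc psimg agns ydfn dxmr yzht evui jywe vqihk bkhoc
Hunk 4: at line 7 remove [dxmr,yzht] add [iplxn] -> 12 lines: zoj nikod fmf bahfc psimg agns ydfn iplxn evui jywe vqihk bkhoc
Final line 8: iplxn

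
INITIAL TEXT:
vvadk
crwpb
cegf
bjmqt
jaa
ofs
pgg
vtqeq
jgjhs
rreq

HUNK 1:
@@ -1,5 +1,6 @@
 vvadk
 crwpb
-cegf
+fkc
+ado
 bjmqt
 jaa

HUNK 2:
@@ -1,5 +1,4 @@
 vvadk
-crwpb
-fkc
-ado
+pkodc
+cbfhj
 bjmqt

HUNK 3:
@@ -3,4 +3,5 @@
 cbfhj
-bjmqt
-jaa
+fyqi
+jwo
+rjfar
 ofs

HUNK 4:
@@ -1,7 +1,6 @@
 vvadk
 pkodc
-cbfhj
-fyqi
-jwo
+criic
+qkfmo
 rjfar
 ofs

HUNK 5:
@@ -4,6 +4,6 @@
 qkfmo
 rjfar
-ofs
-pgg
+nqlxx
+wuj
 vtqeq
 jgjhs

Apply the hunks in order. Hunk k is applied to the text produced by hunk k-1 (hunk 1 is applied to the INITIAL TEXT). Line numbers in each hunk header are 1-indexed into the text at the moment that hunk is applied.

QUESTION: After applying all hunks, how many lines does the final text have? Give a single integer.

Answer: 10

Derivation:
Hunk 1: at line 1 remove [cegf] add [fkc,ado] -> 11 lines: vvadk crwpb fkc ado bjmqt jaa ofs pgg vtqeq jgjhs rreq
Hunk 2: at line 1 remove [crwpb,fkc,ado] add [pkodc,cbfhj] -> 10 lines: vvadk pkodc cbfhj bjmqt jaa ofs pgg vtqeq jgjhs rreq
Hunk 3: at line 3 remove [bjmqt,jaa] add [fyqi,jwo,rjfar] -> 11 lines: vvadk pkodc cbfhj fyqi jwo rjfar ofs pgg vtqeq jgjhs rreq
Hunk 4: at line 1 remove [cbfhj,fyqi,jwo] add [criic,qkfmo] -> 10 lines: vvadk pkodc criic qkfmo rjfar ofs pgg vtqeq jgjhs rreq
Hunk 5: at line 4 remove [ofs,pgg] add [nqlxx,wuj] -> 10 lines: vvadk pkodc criic qkfmo rjfar nqlxx wuj vtqeq jgjhs rreq
Final line count: 10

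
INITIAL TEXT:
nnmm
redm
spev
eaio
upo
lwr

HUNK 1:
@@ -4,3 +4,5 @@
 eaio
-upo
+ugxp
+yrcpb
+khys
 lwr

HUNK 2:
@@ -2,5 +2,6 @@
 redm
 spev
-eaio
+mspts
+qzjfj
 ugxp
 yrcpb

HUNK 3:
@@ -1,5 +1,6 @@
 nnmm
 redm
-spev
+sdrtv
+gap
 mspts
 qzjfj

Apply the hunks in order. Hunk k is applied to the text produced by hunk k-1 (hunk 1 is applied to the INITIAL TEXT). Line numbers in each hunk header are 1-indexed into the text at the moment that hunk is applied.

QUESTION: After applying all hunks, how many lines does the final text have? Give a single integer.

Hunk 1: at line 4 remove [upo] add [ugxp,yrcpb,khys] -> 8 lines: nnmm redm spev eaio ugxp yrcpb khys lwr
Hunk 2: at line 2 remove [eaio] add [mspts,qzjfj] -> 9 lines: nnmm redm spev mspts qzjfj ugxp yrcpb khys lwr
Hunk 3: at line 1 remove [spev] add [sdrtv,gap] -> 10 lines: nnmm redm sdrtv gap mspts qzjfj ugxp yrcpb khys lwr
Final line count: 10

Answer: 10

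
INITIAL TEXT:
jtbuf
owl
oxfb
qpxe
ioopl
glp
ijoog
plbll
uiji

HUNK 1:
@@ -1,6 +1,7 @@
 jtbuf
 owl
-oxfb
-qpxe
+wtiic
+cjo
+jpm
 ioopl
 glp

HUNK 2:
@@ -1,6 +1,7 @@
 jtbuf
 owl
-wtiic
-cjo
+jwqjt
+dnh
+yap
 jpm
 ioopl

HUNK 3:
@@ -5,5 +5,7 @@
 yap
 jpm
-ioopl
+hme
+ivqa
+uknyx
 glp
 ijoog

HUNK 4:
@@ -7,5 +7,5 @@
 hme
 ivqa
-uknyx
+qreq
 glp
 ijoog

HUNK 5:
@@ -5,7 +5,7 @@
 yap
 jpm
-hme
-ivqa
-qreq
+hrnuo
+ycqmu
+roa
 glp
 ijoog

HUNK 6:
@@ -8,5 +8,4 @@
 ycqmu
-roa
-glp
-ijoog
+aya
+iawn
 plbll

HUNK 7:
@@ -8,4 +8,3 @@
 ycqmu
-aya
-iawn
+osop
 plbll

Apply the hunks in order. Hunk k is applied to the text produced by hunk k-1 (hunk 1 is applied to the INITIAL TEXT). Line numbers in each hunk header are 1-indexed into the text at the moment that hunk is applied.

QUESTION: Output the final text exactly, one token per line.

Answer: jtbuf
owl
jwqjt
dnh
yap
jpm
hrnuo
ycqmu
osop
plbll
uiji

Derivation:
Hunk 1: at line 1 remove [oxfb,qpxe] add [wtiic,cjo,jpm] -> 10 lines: jtbuf owl wtiic cjo jpm ioopl glp ijoog plbll uiji
Hunk 2: at line 1 remove [wtiic,cjo] add [jwqjt,dnh,yap] -> 11 lines: jtbuf owl jwqjt dnh yap jpm ioopl glp ijoog plbll uiji
Hunk 3: at line 5 remove [ioopl] add [hme,ivqa,uknyx] -> 13 lines: jtbuf owl jwqjt dnh yap jpm hme ivqa uknyx glp ijoog plbll uiji
Hunk 4: at line 7 remove [uknyx] add [qreq] -> 13 lines: jtbuf owl jwqjt dnh yap jpm hme ivqa qreq glp ijoog plbll uiji
Hunk 5: at line 5 remove [hme,ivqa,qreq] add [hrnuo,ycqmu,roa] -> 13 lines: jtbuf owl jwqjt dnh yap jpm hrnuo ycqmu roa glp ijoog plbll uiji
Hunk 6: at line 8 remove [roa,glp,ijoog] add [aya,iawn] -> 12 lines: jtbuf owl jwqjt dnh yap jpm hrnuo ycqmu aya iawn plbll uiji
Hunk 7: at line 8 remove [aya,iawn] add [osop] -> 11 lines: jtbuf owl jwqjt dnh yap jpm hrnuo ycqmu osop plbll uiji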